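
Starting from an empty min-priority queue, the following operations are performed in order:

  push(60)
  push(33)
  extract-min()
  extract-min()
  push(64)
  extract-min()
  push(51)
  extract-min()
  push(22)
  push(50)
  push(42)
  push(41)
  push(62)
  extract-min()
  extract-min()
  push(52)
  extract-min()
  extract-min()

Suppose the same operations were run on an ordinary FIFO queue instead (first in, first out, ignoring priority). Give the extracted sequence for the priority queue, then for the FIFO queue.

priority queue: 33 → 60 → 64 → 51 → 22 → 41 → 42 → 50; FIFO queue: 60, 33, 64, 51, 22, 50, 42, 41

insert 60 → {60}
insert 33 → {33, 60}
extract-min → 33; now {60}
extract-min → 60; now {}
insert 64 → {64}
extract-min → 64; now {}
insert 51 → {51}
extract-min → 51; now {}
insert 22 → {22}
insert 50 → {22, 50}
insert 42 → {22, 42, 50}
insert 41 → {22, 41, 42, 50}
insert 62 → {22, 41, 42, 50, 62}
extract-min → 22; now {41, 42, 50, 62}
extract-min → 41; now {42, 50, 62}
insert 52 → {42, 50, 52, 62}
extract-min → 42; now {50, 52, 62}
extract-min → 50; now {52, 62}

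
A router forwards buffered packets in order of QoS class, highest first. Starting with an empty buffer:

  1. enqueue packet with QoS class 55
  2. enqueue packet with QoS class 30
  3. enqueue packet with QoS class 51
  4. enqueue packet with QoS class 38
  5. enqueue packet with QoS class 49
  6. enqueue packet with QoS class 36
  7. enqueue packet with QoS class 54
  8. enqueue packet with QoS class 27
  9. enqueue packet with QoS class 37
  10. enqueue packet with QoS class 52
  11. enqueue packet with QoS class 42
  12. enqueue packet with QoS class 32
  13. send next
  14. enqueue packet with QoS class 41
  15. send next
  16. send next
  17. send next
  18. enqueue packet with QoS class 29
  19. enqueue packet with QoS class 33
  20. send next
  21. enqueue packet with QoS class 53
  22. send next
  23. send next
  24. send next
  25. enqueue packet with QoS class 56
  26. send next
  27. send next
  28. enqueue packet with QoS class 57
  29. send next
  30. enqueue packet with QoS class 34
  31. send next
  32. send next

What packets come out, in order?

insert 55 → {55}
insert 30 → {55, 30}
insert 51 → {55, 51, 30}
insert 38 → {55, 51, 38, 30}
insert 49 → {55, 51, 49, 38, 30}
insert 36 → {55, 51, 49, 38, 36, 30}
insert 54 → {55, 54, 51, 49, 38, 36, 30}
insert 27 → {55, 54, 51, 49, 38, 36, 30, 27}
insert 37 → {55, 54, 51, 49, 38, 37, 36, 30, 27}
insert 52 → {55, 54, 52, 51, 49, 38, 37, 36, 30, 27}
insert 42 → {55, 54, 52, 51, 49, 42, 38, 37, 36, 30, 27}
insert 32 → {55, 54, 52, 51, 49, 42, 38, 37, 36, 32, 30, 27}
send next → 55; now {54, 52, 51, 49, 42, 38, 37, 36, 32, 30, 27}
insert 41 → {54, 52, 51, 49, 42, 41, 38, 37, 36, 32, 30, 27}
send next → 54; now {52, 51, 49, 42, 41, 38, 37, 36, 32, 30, 27}
send next → 52; now {51, 49, 42, 41, 38, 37, 36, 32, 30, 27}
send next → 51; now {49, 42, 41, 38, 37, 36, 32, 30, 27}
insert 29 → {49, 42, 41, 38, 37, 36, 32, 30, 29, 27}
insert 33 → {49, 42, 41, 38, 37, 36, 33, 32, 30, 29, 27}
send next → 49; now {42, 41, 38, 37, 36, 33, 32, 30, 29, 27}
insert 53 → {53, 42, 41, 38, 37, 36, 33, 32, 30, 29, 27}
send next → 53; now {42, 41, 38, 37, 36, 33, 32, 30, 29, 27}
send next → 42; now {41, 38, 37, 36, 33, 32, 30, 29, 27}
send next → 41; now {38, 37, 36, 33, 32, 30, 29, 27}
insert 56 → {56, 38, 37, 36, 33, 32, 30, 29, 27}
send next → 56; now {38, 37, 36, 33, 32, 30, 29, 27}
send next → 38; now {37, 36, 33, 32, 30, 29, 27}
insert 57 → {57, 37, 36, 33, 32, 30, 29, 27}
send next → 57; now {37, 36, 33, 32, 30, 29, 27}
insert 34 → {37, 36, 34, 33, 32, 30, 29, 27}
send next → 37; now {36, 34, 33, 32, 30, 29, 27}
send next → 36; now {34, 33, 32, 30, 29, 27}

55 → 54 → 52 → 51 → 49 → 53 → 42 → 41 → 56 → 38 → 57 → 37 → 36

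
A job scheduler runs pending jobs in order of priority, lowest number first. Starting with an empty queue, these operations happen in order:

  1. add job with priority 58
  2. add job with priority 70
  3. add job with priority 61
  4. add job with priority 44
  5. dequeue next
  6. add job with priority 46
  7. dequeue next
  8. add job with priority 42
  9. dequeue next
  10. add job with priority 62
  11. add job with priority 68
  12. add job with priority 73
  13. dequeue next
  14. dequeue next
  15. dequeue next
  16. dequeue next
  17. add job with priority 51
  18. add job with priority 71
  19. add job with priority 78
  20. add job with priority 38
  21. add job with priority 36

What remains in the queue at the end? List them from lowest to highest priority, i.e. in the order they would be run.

insert 58 → {58}
insert 70 → {58, 70}
insert 61 → {58, 61, 70}
insert 44 → {44, 58, 61, 70}
dequeue next → 44; now {58, 61, 70}
insert 46 → {46, 58, 61, 70}
dequeue next → 46; now {58, 61, 70}
insert 42 → {42, 58, 61, 70}
dequeue next → 42; now {58, 61, 70}
insert 62 → {58, 61, 62, 70}
insert 68 → {58, 61, 62, 68, 70}
insert 73 → {58, 61, 62, 68, 70, 73}
dequeue next → 58; now {61, 62, 68, 70, 73}
dequeue next → 61; now {62, 68, 70, 73}
dequeue next → 62; now {68, 70, 73}
dequeue next → 68; now {70, 73}
insert 51 → {51, 70, 73}
insert 71 → {51, 70, 71, 73}
insert 78 → {51, 70, 71, 73, 78}
insert 38 → {38, 51, 70, 71, 73, 78}
insert 36 → {36, 38, 51, 70, 71, 73, 78}

36, 38, 51, 70, 71, 73, 78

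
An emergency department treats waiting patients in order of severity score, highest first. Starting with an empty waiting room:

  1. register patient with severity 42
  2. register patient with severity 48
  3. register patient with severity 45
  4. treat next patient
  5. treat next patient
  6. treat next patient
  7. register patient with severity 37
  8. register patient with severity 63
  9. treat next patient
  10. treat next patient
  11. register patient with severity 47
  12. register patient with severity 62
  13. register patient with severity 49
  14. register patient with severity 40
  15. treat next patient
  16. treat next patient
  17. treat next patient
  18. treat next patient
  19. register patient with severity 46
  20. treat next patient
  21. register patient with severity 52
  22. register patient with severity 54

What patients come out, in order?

insert 42 → {42}
insert 48 → {48, 42}
insert 45 → {48, 45, 42}
treat next patient → 48; now {45, 42}
treat next patient → 45; now {42}
treat next patient → 42; now {}
insert 37 → {37}
insert 63 → {63, 37}
treat next patient → 63; now {37}
treat next patient → 37; now {}
insert 47 → {47}
insert 62 → {62, 47}
insert 49 → {62, 49, 47}
insert 40 → {62, 49, 47, 40}
treat next patient → 62; now {49, 47, 40}
treat next patient → 49; now {47, 40}
treat next patient → 47; now {40}
treat next patient → 40; now {}
insert 46 → {46}
treat next patient → 46; now {}
insert 52 → {52}
insert 54 → {54, 52}

48, 45, 42, 63, 37, 62, 49, 47, 40, 46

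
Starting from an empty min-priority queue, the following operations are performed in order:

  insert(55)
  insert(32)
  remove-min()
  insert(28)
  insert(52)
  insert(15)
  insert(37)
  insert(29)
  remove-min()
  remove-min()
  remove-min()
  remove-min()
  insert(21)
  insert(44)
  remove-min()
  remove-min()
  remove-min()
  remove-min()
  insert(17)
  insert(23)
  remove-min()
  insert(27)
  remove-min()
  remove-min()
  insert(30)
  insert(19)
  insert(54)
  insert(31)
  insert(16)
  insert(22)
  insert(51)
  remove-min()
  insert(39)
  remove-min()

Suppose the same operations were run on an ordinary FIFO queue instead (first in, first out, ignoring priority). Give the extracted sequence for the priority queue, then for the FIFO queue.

priority queue: 32 → 15 → 28 → 29 → 37 → 21 → 44 → 52 → 55 → 17 → 23 → 27 → 16 → 19; FIFO queue: [55, 32, 28, 52, 15, 37, 29, 21, 44, 17, 23, 27, 30, 19]

insert 55 → {55}
insert 32 → {32, 55}
remove-min → 32; now {55}
insert 28 → {28, 55}
insert 52 → {28, 52, 55}
insert 15 → {15, 28, 52, 55}
insert 37 → {15, 28, 37, 52, 55}
insert 29 → {15, 28, 29, 37, 52, 55}
remove-min → 15; now {28, 29, 37, 52, 55}
remove-min → 28; now {29, 37, 52, 55}
remove-min → 29; now {37, 52, 55}
remove-min → 37; now {52, 55}
insert 21 → {21, 52, 55}
insert 44 → {21, 44, 52, 55}
remove-min → 21; now {44, 52, 55}
remove-min → 44; now {52, 55}
remove-min → 52; now {55}
remove-min → 55; now {}
insert 17 → {17}
insert 23 → {17, 23}
remove-min → 17; now {23}
insert 27 → {23, 27}
remove-min → 23; now {27}
remove-min → 27; now {}
insert 30 → {30}
insert 19 → {19, 30}
insert 54 → {19, 30, 54}
insert 31 → {19, 30, 31, 54}
insert 16 → {16, 19, 30, 31, 54}
insert 22 → {16, 19, 22, 30, 31, 54}
insert 51 → {16, 19, 22, 30, 31, 51, 54}
remove-min → 16; now {19, 22, 30, 31, 51, 54}
insert 39 → {19, 22, 30, 31, 39, 51, 54}
remove-min → 19; now {22, 30, 31, 39, 51, 54}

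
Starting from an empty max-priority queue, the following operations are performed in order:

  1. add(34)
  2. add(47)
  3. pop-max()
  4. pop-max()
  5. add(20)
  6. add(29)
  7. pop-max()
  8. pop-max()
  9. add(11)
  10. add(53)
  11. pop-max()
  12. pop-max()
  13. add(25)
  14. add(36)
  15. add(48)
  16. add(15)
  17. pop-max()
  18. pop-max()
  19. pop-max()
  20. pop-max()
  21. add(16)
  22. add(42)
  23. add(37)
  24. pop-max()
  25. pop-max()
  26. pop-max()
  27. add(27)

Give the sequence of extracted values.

insert 34 → {34}
insert 47 → {47, 34}
pop-max → 47; now {34}
pop-max → 34; now {}
insert 20 → {20}
insert 29 → {29, 20}
pop-max → 29; now {20}
pop-max → 20; now {}
insert 11 → {11}
insert 53 → {53, 11}
pop-max → 53; now {11}
pop-max → 11; now {}
insert 25 → {25}
insert 36 → {36, 25}
insert 48 → {48, 36, 25}
insert 15 → {48, 36, 25, 15}
pop-max → 48; now {36, 25, 15}
pop-max → 36; now {25, 15}
pop-max → 25; now {15}
pop-max → 15; now {}
insert 16 → {16}
insert 42 → {42, 16}
insert 37 → {42, 37, 16}
pop-max → 42; now {37, 16}
pop-max → 37; now {16}
pop-max → 16; now {}
insert 27 → {27}

[47, 34, 29, 20, 53, 11, 48, 36, 25, 15, 42, 37, 16]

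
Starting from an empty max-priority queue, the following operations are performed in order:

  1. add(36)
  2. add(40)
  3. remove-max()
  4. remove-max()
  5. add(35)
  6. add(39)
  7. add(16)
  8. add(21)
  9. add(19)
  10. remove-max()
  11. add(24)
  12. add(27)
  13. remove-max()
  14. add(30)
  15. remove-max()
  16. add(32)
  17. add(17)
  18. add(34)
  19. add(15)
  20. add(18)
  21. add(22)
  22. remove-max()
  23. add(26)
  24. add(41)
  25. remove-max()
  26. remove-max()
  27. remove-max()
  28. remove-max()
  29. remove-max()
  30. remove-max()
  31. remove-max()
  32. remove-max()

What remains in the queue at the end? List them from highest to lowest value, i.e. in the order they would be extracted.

insert 36 → {36}
insert 40 → {40, 36}
remove-max → 40; now {36}
remove-max → 36; now {}
insert 35 → {35}
insert 39 → {39, 35}
insert 16 → {39, 35, 16}
insert 21 → {39, 35, 21, 16}
insert 19 → {39, 35, 21, 19, 16}
remove-max → 39; now {35, 21, 19, 16}
insert 24 → {35, 24, 21, 19, 16}
insert 27 → {35, 27, 24, 21, 19, 16}
remove-max → 35; now {27, 24, 21, 19, 16}
insert 30 → {30, 27, 24, 21, 19, 16}
remove-max → 30; now {27, 24, 21, 19, 16}
insert 32 → {32, 27, 24, 21, 19, 16}
insert 17 → {32, 27, 24, 21, 19, 17, 16}
insert 34 → {34, 32, 27, 24, 21, 19, 17, 16}
insert 15 → {34, 32, 27, 24, 21, 19, 17, 16, 15}
insert 18 → {34, 32, 27, 24, 21, 19, 18, 17, 16, 15}
insert 22 → {34, 32, 27, 24, 22, 21, 19, 18, 17, 16, 15}
remove-max → 34; now {32, 27, 24, 22, 21, 19, 18, 17, 16, 15}
insert 26 → {32, 27, 26, 24, 22, 21, 19, 18, 17, 16, 15}
insert 41 → {41, 32, 27, 26, 24, 22, 21, 19, 18, 17, 16, 15}
remove-max → 41; now {32, 27, 26, 24, 22, 21, 19, 18, 17, 16, 15}
remove-max → 32; now {27, 26, 24, 22, 21, 19, 18, 17, 16, 15}
remove-max → 27; now {26, 24, 22, 21, 19, 18, 17, 16, 15}
remove-max → 26; now {24, 22, 21, 19, 18, 17, 16, 15}
remove-max → 24; now {22, 21, 19, 18, 17, 16, 15}
remove-max → 22; now {21, 19, 18, 17, 16, 15}
remove-max → 21; now {19, 18, 17, 16, 15}
remove-max → 19; now {18, 17, 16, 15}

[18, 17, 16, 15]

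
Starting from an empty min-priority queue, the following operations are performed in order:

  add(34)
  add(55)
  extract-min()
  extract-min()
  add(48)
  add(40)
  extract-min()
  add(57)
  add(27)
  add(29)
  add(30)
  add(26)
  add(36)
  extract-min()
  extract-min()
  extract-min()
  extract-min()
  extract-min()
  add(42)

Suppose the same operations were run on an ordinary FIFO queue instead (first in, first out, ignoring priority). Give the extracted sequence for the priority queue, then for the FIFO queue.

priority queue: 34 → 55 → 40 → 26 → 27 → 29 → 30 → 36; FIFO queue: 34, 55, 48, 40, 57, 27, 29, 30

insert 34 → {34}
insert 55 → {34, 55}
extract-min → 34; now {55}
extract-min → 55; now {}
insert 48 → {48}
insert 40 → {40, 48}
extract-min → 40; now {48}
insert 57 → {48, 57}
insert 27 → {27, 48, 57}
insert 29 → {27, 29, 48, 57}
insert 30 → {27, 29, 30, 48, 57}
insert 26 → {26, 27, 29, 30, 48, 57}
insert 36 → {26, 27, 29, 30, 36, 48, 57}
extract-min → 26; now {27, 29, 30, 36, 48, 57}
extract-min → 27; now {29, 30, 36, 48, 57}
extract-min → 29; now {30, 36, 48, 57}
extract-min → 30; now {36, 48, 57}
extract-min → 36; now {48, 57}
insert 42 → {42, 48, 57}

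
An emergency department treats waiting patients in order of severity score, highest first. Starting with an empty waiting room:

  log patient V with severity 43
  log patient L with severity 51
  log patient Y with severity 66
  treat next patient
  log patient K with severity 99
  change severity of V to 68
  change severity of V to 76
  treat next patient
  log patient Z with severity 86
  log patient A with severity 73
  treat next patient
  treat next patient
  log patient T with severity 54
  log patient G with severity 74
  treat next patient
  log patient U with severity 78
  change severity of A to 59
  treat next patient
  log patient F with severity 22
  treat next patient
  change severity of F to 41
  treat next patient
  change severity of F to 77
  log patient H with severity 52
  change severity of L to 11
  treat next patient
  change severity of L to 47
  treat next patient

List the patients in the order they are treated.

Y → K → Z → V → G → U → A → T → F → H

add V (severity 43) → {V:43}
add L (severity 51) → {L:51, V:43}
add Y (severity 66) → {Y:66, L:51, V:43}
treat next patient → Y; now {L:51, V:43}
add K (severity 99) → {K:99, L:51, V:43}
update V to severity 68 → {K:99, V:68, L:51}
update V to severity 76 → {K:99, V:76, L:51}
treat next patient → K; now {V:76, L:51}
add Z (severity 86) → {Z:86, V:76, L:51}
add A (severity 73) → {Z:86, V:76, A:73, L:51}
treat next patient → Z; now {V:76, A:73, L:51}
treat next patient → V; now {A:73, L:51}
add T (severity 54) → {A:73, T:54, L:51}
add G (severity 74) → {G:74, A:73, T:54, L:51}
treat next patient → G; now {A:73, T:54, L:51}
add U (severity 78) → {U:78, A:73, T:54, L:51}
update A to severity 59 → {U:78, A:59, T:54, L:51}
treat next patient → U; now {A:59, T:54, L:51}
add F (severity 22) → {A:59, T:54, L:51, F:22}
treat next patient → A; now {T:54, L:51, F:22}
update F to severity 41 → {T:54, L:51, F:41}
treat next patient → T; now {L:51, F:41}
update F to severity 77 → {F:77, L:51}
add H (severity 52) → {F:77, H:52, L:51}
update L to severity 11 → {F:77, H:52, L:11}
treat next patient → F; now {H:52, L:11}
update L to severity 47 → {H:52, L:47}
treat next patient → H; now {L:47}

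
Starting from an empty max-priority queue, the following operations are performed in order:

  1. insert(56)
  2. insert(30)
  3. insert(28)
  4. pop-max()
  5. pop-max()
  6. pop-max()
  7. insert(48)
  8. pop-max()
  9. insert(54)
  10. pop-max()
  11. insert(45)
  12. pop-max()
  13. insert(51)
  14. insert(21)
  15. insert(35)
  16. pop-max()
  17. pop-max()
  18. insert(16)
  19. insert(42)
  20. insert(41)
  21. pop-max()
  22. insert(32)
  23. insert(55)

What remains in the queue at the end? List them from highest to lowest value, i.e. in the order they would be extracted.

insert 56 → {56}
insert 30 → {56, 30}
insert 28 → {56, 30, 28}
pop-max → 56; now {30, 28}
pop-max → 30; now {28}
pop-max → 28; now {}
insert 48 → {48}
pop-max → 48; now {}
insert 54 → {54}
pop-max → 54; now {}
insert 45 → {45}
pop-max → 45; now {}
insert 51 → {51}
insert 21 → {51, 21}
insert 35 → {51, 35, 21}
pop-max → 51; now {35, 21}
pop-max → 35; now {21}
insert 16 → {21, 16}
insert 42 → {42, 21, 16}
insert 41 → {42, 41, 21, 16}
pop-max → 42; now {41, 21, 16}
insert 32 → {41, 32, 21, 16}
insert 55 → {55, 41, 32, 21, 16}

55 → 41 → 32 → 21 → 16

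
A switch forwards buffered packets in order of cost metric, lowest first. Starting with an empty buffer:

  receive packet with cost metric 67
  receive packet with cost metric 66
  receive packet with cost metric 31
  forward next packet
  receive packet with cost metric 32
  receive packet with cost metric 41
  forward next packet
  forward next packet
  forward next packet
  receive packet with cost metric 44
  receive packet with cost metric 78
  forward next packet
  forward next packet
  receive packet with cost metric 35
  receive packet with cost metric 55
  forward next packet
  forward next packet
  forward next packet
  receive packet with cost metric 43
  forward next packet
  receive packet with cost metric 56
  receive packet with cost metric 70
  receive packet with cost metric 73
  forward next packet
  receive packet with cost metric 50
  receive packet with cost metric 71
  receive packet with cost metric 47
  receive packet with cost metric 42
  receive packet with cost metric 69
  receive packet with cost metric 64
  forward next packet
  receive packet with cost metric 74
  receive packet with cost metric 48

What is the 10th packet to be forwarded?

insert 67 → {67}
insert 66 → {66, 67}
insert 31 → {31, 66, 67}
forward next packet → 31; now {66, 67}
insert 32 → {32, 66, 67}
insert 41 → {32, 41, 66, 67}
forward next packet → 32; now {41, 66, 67}
forward next packet → 41; now {66, 67}
forward next packet → 66; now {67}
insert 44 → {44, 67}
insert 78 → {44, 67, 78}
forward next packet → 44; now {67, 78}
forward next packet → 67; now {78}
insert 35 → {35, 78}
insert 55 → {35, 55, 78}
forward next packet → 35; now {55, 78}
forward next packet → 55; now {78}
forward next packet → 78; now {}
insert 43 → {43}
forward next packet → 43; now {}
insert 56 → {56}
insert 70 → {56, 70}
insert 73 → {56, 70, 73}
forward next packet → 56; now {70, 73}
insert 50 → {50, 70, 73}
insert 71 → {50, 70, 71, 73}
insert 47 → {47, 50, 70, 71, 73}
insert 42 → {42, 47, 50, 70, 71, 73}
insert 69 → {42, 47, 50, 69, 70, 71, 73}
insert 64 → {42, 47, 50, 64, 69, 70, 71, 73}
forward next packet → 42; now {47, 50, 64, 69, 70, 71, 73}
insert 74 → {47, 50, 64, 69, 70, 71, 73, 74}
insert 48 → {47, 48, 50, 64, 69, 70, 71, 73, 74}

43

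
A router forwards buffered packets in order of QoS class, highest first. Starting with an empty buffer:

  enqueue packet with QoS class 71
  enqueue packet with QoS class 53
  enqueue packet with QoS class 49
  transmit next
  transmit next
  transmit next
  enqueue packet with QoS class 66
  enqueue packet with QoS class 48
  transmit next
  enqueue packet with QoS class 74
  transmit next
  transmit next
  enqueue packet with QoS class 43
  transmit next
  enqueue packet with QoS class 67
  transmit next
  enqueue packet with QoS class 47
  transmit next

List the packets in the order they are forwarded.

insert 71 → {71}
insert 53 → {71, 53}
insert 49 → {71, 53, 49}
transmit next → 71; now {53, 49}
transmit next → 53; now {49}
transmit next → 49; now {}
insert 66 → {66}
insert 48 → {66, 48}
transmit next → 66; now {48}
insert 74 → {74, 48}
transmit next → 74; now {48}
transmit next → 48; now {}
insert 43 → {43}
transmit next → 43; now {}
insert 67 → {67}
transmit next → 67; now {}
insert 47 → {47}
transmit next → 47; now {}

71 → 53 → 49 → 66 → 74 → 48 → 43 → 67 → 47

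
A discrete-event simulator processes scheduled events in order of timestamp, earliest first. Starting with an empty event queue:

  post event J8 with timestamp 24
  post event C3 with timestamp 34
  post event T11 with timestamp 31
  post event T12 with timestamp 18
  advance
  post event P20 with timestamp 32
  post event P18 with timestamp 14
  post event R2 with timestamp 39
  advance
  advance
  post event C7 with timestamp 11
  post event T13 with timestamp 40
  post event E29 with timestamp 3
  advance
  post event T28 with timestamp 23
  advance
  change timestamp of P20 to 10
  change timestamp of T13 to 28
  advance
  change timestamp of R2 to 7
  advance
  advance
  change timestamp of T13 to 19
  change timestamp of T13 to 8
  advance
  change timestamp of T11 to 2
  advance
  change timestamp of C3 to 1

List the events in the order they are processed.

add J8 (timestamp 24) → {J8:24}
add C3 (timestamp 34) → {J8:24, C3:34}
add T11 (timestamp 31) → {J8:24, T11:31, C3:34}
add T12 (timestamp 18) → {T12:18, J8:24, T11:31, C3:34}
advance → T12; now {J8:24, T11:31, C3:34}
add P20 (timestamp 32) → {J8:24, T11:31, P20:32, C3:34}
add P18 (timestamp 14) → {P18:14, J8:24, T11:31, P20:32, C3:34}
add R2 (timestamp 39) → {P18:14, J8:24, T11:31, P20:32, C3:34, R2:39}
advance → P18; now {J8:24, T11:31, P20:32, C3:34, R2:39}
advance → J8; now {T11:31, P20:32, C3:34, R2:39}
add C7 (timestamp 11) → {C7:11, T11:31, P20:32, C3:34, R2:39}
add T13 (timestamp 40) → {C7:11, T11:31, P20:32, C3:34, R2:39, T13:40}
add E29 (timestamp 3) → {E29:3, C7:11, T11:31, P20:32, C3:34, R2:39, T13:40}
advance → E29; now {C7:11, T11:31, P20:32, C3:34, R2:39, T13:40}
add T28 (timestamp 23) → {C7:11, T28:23, T11:31, P20:32, C3:34, R2:39, T13:40}
advance → C7; now {T28:23, T11:31, P20:32, C3:34, R2:39, T13:40}
update P20 to timestamp 10 → {P20:10, T28:23, T11:31, C3:34, R2:39, T13:40}
update T13 to timestamp 28 → {P20:10, T28:23, T13:28, T11:31, C3:34, R2:39}
advance → P20; now {T28:23, T13:28, T11:31, C3:34, R2:39}
update R2 to timestamp 7 → {R2:7, T28:23, T13:28, T11:31, C3:34}
advance → R2; now {T28:23, T13:28, T11:31, C3:34}
advance → T28; now {T13:28, T11:31, C3:34}
update T13 to timestamp 19 → {T13:19, T11:31, C3:34}
update T13 to timestamp 8 → {T13:8, T11:31, C3:34}
advance → T13; now {T11:31, C3:34}
update T11 to timestamp 2 → {T11:2, C3:34}
advance → T11; now {C3:34}
update C3 to timestamp 1 → {C3:1}

[T12, P18, J8, E29, C7, P20, R2, T28, T13, T11]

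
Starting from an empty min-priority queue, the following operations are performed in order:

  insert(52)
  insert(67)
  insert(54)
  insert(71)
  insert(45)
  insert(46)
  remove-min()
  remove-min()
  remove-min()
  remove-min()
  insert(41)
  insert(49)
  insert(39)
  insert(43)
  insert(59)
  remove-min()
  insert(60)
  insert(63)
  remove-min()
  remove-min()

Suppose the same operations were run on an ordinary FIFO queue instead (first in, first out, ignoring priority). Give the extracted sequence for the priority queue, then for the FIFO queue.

insert 52 → {52}
insert 67 → {52, 67}
insert 54 → {52, 54, 67}
insert 71 → {52, 54, 67, 71}
insert 45 → {45, 52, 54, 67, 71}
insert 46 → {45, 46, 52, 54, 67, 71}
remove-min → 45; now {46, 52, 54, 67, 71}
remove-min → 46; now {52, 54, 67, 71}
remove-min → 52; now {54, 67, 71}
remove-min → 54; now {67, 71}
insert 41 → {41, 67, 71}
insert 49 → {41, 49, 67, 71}
insert 39 → {39, 41, 49, 67, 71}
insert 43 → {39, 41, 43, 49, 67, 71}
insert 59 → {39, 41, 43, 49, 59, 67, 71}
remove-min → 39; now {41, 43, 49, 59, 67, 71}
insert 60 → {41, 43, 49, 59, 60, 67, 71}
insert 63 → {41, 43, 49, 59, 60, 63, 67, 71}
remove-min → 41; now {43, 49, 59, 60, 63, 67, 71}
remove-min → 43; now {49, 59, 60, 63, 67, 71}

priority queue: 45 → 46 → 52 → 54 → 39 → 41 → 43; FIFO queue: 52 → 67 → 54 → 71 → 45 → 46 → 41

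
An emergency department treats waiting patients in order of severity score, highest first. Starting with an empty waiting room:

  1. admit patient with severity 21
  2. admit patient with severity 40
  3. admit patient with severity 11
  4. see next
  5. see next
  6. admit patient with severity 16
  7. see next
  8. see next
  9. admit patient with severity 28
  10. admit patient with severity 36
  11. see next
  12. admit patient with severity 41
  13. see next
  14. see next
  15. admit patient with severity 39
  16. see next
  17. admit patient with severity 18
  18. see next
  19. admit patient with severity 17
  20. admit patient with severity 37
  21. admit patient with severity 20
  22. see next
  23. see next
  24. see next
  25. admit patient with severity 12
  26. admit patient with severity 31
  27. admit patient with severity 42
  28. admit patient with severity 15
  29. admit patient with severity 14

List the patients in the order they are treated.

[40, 21, 16, 11, 36, 41, 28, 39, 18, 37, 20, 17]

insert 21 → {21}
insert 40 → {40, 21}
insert 11 → {40, 21, 11}
see next → 40; now {21, 11}
see next → 21; now {11}
insert 16 → {16, 11}
see next → 16; now {11}
see next → 11; now {}
insert 28 → {28}
insert 36 → {36, 28}
see next → 36; now {28}
insert 41 → {41, 28}
see next → 41; now {28}
see next → 28; now {}
insert 39 → {39}
see next → 39; now {}
insert 18 → {18}
see next → 18; now {}
insert 17 → {17}
insert 37 → {37, 17}
insert 20 → {37, 20, 17}
see next → 37; now {20, 17}
see next → 20; now {17}
see next → 17; now {}
insert 12 → {12}
insert 31 → {31, 12}
insert 42 → {42, 31, 12}
insert 15 → {42, 31, 15, 12}
insert 14 → {42, 31, 15, 14, 12}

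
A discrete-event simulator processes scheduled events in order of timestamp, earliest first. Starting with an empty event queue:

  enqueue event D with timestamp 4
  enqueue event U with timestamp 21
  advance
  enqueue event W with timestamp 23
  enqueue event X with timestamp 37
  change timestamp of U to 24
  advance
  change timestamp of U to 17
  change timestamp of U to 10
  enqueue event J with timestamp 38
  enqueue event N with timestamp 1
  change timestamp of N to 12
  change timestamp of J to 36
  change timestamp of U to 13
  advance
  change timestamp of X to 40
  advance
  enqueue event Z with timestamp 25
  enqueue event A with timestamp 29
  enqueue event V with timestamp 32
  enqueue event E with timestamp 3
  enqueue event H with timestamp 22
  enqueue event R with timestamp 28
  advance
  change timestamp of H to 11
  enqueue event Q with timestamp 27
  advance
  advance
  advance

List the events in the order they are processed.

add D (timestamp 4) → {D:4}
add U (timestamp 21) → {D:4, U:21}
advance → D; now {U:21}
add W (timestamp 23) → {U:21, W:23}
add X (timestamp 37) → {U:21, W:23, X:37}
update U to timestamp 24 → {W:23, U:24, X:37}
advance → W; now {U:24, X:37}
update U to timestamp 17 → {U:17, X:37}
update U to timestamp 10 → {U:10, X:37}
add J (timestamp 38) → {U:10, X:37, J:38}
add N (timestamp 1) → {N:1, U:10, X:37, J:38}
update N to timestamp 12 → {U:10, N:12, X:37, J:38}
update J to timestamp 36 → {U:10, N:12, J:36, X:37}
update U to timestamp 13 → {N:12, U:13, J:36, X:37}
advance → N; now {U:13, J:36, X:37}
update X to timestamp 40 → {U:13, J:36, X:40}
advance → U; now {J:36, X:40}
add Z (timestamp 25) → {Z:25, J:36, X:40}
add A (timestamp 29) → {Z:25, A:29, J:36, X:40}
add V (timestamp 32) → {Z:25, A:29, V:32, J:36, X:40}
add E (timestamp 3) → {E:3, Z:25, A:29, V:32, J:36, X:40}
add H (timestamp 22) → {E:3, H:22, Z:25, A:29, V:32, J:36, X:40}
add R (timestamp 28) → {E:3, H:22, Z:25, R:28, A:29, V:32, J:36, X:40}
advance → E; now {H:22, Z:25, R:28, A:29, V:32, J:36, X:40}
update H to timestamp 11 → {H:11, Z:25, R:28, A:29, V:32, J:36, X:40}
add Q (timestamp 27) → {H:11, Z:25, Q:27, R:28, A:29, V:32, J:36, X:40}
advance → H; now {Z:25, Q:27, R:28, A:29, V:32, J:36, X:40}
advance → Z; now {Q:27, R:28, A:29, V:32, J:36, X:40}
advance → Q; now {R:28, A:29, V:32, J:36, X:40}

D, W, N, U, E, H, Z, Q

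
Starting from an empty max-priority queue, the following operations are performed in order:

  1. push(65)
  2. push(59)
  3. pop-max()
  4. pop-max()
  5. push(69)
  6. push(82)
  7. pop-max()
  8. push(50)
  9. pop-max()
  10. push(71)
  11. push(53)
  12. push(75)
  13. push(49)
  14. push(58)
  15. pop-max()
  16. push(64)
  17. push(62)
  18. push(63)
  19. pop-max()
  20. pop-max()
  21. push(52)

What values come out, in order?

insert 65 → {65}
insert 59 → {65, 59}
pop-max → 65; now {59}
pop-max → 59; now {}
insert 69 → {69}
insert 82 → {82, 69}
pop-max → 82; now {69}
insert 50 → {69, 50}
pop-max → 69; now {50}
insert 71 → {71, 50}
insert 53 → {71, 53, 50}
insert 75 → {75, 71, 53, 50}
insert 49 → {75, 71, 53, 50, 49}
insert 58 → {75, 71, 58, 53, 50, 49}
pop-max → 75; now {71, 58, 53, 50, 49}
insert 64 → {71, 64, 58, 53, 50, 49}
insert 62 → {71, 64, 62, 58, 53, 50, 49}
insert 63 → {71, 64, 63, 62, 58, 53, 50, 49}
pop-max → 71; now {64, 63, 62, 58, 53, 50, 49}
pop-max → 64; now {63, 62, 58, 53, 50, 49}
insert 52 → {63, 62, 58, 53, 52, 50, 49}

65 → 59 → 82 → 69 → 75 → 71 → 64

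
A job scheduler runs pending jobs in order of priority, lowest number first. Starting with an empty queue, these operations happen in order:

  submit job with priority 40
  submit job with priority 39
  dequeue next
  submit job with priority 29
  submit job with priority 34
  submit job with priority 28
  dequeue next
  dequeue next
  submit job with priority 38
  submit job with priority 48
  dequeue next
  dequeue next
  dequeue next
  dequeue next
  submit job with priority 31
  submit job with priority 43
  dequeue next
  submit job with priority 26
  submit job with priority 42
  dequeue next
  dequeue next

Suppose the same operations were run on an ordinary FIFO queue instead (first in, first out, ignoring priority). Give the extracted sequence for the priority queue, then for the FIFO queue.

insert 40 → {40}
insert 39 → {39, 40}
dequeue next → 39; now {40}
insert 29 → {29, 40}
insert 34 → {29, 34, 40}
insert 28 → {28, 29, 34, 40}
dequeue next → 28; now {29, 34, 40}
dequeue next → 29; now {34, 40}
insert 38 → {34, 38, 40}
insert 48 → {34, 38, 40, 48}
dequeue next → 34; now {38, 40, 48}
dequeue next → 38; now {40, 48}
dequeue next → 40; now {48}
dequeue next → 48; now {}
insert 31 → {31}
insert 43 → {31, 43}
dequeue next → 31; now {43}
insert 26 → {26, 43}
insert 42 → {26, 42, 43}
dequeue next → 26; now {42, 43}
dequeue next → 42; now {43}

priority queue: 39 → 28 → 29 → 34 → 38 → 40 → 48 → 31 → 26 → 42; FIFO queue: 40, 39, 29, 34, 28, 38, 48, 31, 43, 26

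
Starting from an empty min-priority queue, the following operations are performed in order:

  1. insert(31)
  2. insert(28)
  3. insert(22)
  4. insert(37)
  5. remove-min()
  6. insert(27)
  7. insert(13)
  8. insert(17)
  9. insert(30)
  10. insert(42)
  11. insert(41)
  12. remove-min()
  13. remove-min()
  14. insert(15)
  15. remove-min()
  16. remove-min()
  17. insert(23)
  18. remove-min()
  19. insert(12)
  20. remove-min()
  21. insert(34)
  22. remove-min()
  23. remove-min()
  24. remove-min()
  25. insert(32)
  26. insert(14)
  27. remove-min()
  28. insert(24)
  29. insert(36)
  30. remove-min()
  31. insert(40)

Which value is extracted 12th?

24

insert 31 → {31}
insert 28 → {28, 31}
insert 22 → {22, 28, 31}
insert 37 → {22, 28, 31, 37}
remove-min → 22; now {28, 31, 37}
insert 27 → {27, 28, 31, 37}
insert 13 → {13, 27, 28, 31, 37}
insert 17 → {13, 17, 27, 28, 31, 37}
insert 30 → {13, 17, 27, 28, 30, 31, 37}
insert 42 → {13, 17, 27, 28, 30, 31, 37, 42}
insert 41 → {13, 17, 27, 28, 30, 31, 37, 41, 42}
remove-min → 13; now {17, 27, 28, 30, 31, 37, 41, 42}
remove-min → 17; now {27, 28, 30, 31, 37, 41, 42}
insert 15 → {15, 27, 28, 30, 31, 37, 41, 42}
remove-min → 15; now {27, 28, 30, 31, 37, 41, 42}
remove-min → 27; now {28, 30, 31, 37, 41, 42}
insert 23 → {23, 28, 30, 31, 37, 41, 42}
remove-min → 23; now {28, 30, 31, 37, 41, 42}
insert 12 → {12, 28, 30, 31, 37, 41, 42}
remove-min → 12; now {28, 30, 31, 37, 41, 42}
insert 34 → {28, 30, 31, 34, 37, 41, 42}
remove-min → 28; now {30, 31, 34, 37, 41, 42}
remove-min → 30; now {31, 34, 37, 41, 42}
remove-min → 31; now {34, 37, 41, 42}
insert 32 → {32, 34, 37, 41, 42}
insert 14 → {14, 32, 34, 37, 41, 42}
remove-min → 14; now {32, 34, 37, 41, 42}
insert 24 → {24, 32, 34, 37, 41, 42}
insert 36 → {24, 32, 34, 36, 37, 41, 42}
remove-min → 24; now {32, 34, 36, 37, 41, 42}
insert 40 → {32, 34, 36, 37, 40, 41, 42}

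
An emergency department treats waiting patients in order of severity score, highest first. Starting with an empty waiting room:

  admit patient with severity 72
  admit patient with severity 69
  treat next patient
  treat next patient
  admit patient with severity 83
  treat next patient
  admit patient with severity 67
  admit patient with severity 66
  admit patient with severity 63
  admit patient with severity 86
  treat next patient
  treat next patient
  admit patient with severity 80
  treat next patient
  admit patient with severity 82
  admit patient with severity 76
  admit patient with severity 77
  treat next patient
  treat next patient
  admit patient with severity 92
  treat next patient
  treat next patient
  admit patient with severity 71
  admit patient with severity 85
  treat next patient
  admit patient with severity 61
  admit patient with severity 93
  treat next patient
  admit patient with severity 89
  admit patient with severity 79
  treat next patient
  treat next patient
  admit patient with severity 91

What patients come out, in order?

insert 72 → {72}
insert 69 → {72, 69}
treat next patient → 72; now {69}
treat next patient → 69; now {}
insert 83 → {83}
treat next patient → 83; now {}
insert 67 → {67}
insert 66 → {67, 66}
insert 63 → {67, 66, 63}
insert 86 → {86, 67, 66, 63}
treat next patient → 86; now {67, 66, 63}
treat next patient → 67; now {66, 63}
insert 80 → {80, 66, 63}
treat next patient → 80; now {66, 63}
insert 82 → {82, 66, 63}
insert 76 → {82, 76, 66, 63}
insert 77 → {82, 77, 76, 66, 63}
treat next patient → 82; now {77, 76, 66, 63}
treat next patient → 77; now {76, 66, 63}
insert 92 → {92, 76, 66, 63}
treat next patient → 92; now {76, 66, 63}
treat next patient → 76; now {66, 63}
insert 71 → {71, 66, 63}
insert 85 → {85, 71, 66, 63}
treat next patient → 85; now {71, 66, 63}
insert 61 → {71, 66, 63, 61}
insert 93 → {93, 71, 66, 63, 61}
treat next patient → 93; now {71, 66, 63, 61}
insert 89 → {89, 71, 66, 63, 61}
insert 79 → {89, 79, 71, 66, 63, 61}
treat next patient → 89; now {79, 71, 66, 63, 61}
treat next patient → 79; now {71, 66, 63, 61}
insert 91 → {91, 71, 66, 63, 61}

72, 69, 83, 86, 67, 80, 82, 77, 92, 76, 85, 93, 89, 79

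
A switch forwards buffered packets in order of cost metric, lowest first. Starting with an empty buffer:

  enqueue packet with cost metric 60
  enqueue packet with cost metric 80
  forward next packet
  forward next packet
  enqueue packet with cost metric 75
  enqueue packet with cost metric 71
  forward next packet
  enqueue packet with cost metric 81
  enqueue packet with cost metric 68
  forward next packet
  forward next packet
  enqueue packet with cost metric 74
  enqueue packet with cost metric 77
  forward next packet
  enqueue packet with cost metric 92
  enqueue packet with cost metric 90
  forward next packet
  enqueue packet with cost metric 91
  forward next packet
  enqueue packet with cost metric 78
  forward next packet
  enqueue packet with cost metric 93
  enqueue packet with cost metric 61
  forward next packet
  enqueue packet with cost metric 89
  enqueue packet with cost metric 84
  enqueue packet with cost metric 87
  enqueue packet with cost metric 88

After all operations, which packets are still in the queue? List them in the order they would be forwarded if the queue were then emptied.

[84, 87, 88, 89, 90, 91, 92, 93]

insert 60 → {60}
insert 80 → {60, 80}
forward next packet → 60; now {80}
forward next packet → 80; now {}
insert 75 → {75}
insert 71 → {71, 75}
forward next packet → 71; now {75}
insert 81 → {75, 81}
insert 68 → {68, 75, 81}
forward next packet → 68; now {75, 81}
forward next packet → 75; now {81}
insert 74 → {74, 81}
insert 77 → {74, 77, 81}
forward next packet → 74; now {77, 81}
insert 92 → {77, 81, 92}
insert 90 → {77, 81, 90, 92}
forward next packet → 77; now {81, 90, 92}
insert 91 → {81, 90, 91, 92}
forward next packet → 81; now {90, 91, 92}
insert 78 → {78, 90, 91, 92}
forward next packet → 78; now {90, 91, 92}
insert 93 → {90, 91, 92, 93}
insert 61 → {61, 90, 91, 92, 93}
forward next packet → 61; now {90, 91, 92, 93}
insert 89 → {89, 90, 91, 92, 93}
insert 84 → {84, 89, 90, 91, 92, 93}
insert 87 → {84, 87, 89, 90, 91, 92, 93}
insert 88 → {84, 87, 88, 89, 90, 91, 92, 93}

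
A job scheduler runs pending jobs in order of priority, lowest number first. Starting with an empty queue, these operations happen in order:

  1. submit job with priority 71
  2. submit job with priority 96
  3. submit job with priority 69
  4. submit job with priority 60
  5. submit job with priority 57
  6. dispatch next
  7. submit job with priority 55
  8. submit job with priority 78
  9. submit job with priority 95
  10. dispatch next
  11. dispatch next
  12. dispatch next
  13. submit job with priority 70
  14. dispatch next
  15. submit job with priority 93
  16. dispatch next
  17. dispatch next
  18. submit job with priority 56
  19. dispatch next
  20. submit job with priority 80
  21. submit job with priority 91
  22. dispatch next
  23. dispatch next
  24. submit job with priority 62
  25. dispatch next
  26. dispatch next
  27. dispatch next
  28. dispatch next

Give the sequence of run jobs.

57 → 55 → 60 → 69 → 70 → 71 → 78 → 56 → 80 → 91 → 62 → 93 → 95 → 96

insert 71 → {71}
insert 96 → {71, 96}
insert 69 → {69, 71, 96}
insert 60 → {60, 69, 71, 96}
insert 57 → {57, 60, 69, 71, 96}
dispatch next → 57; now {60, 69, 71, 96}
insert 55 → {55, 60, 69, 71, 96}
insert 78 → {55, 60, 69, 71, 78, 96}
insert 95 → {55, 60, 69, 71, 78, 95, 96}
dispatch next → 55; now {60, 69, 71, 78, 95, 96}
dispatch next → 60; now {69, 71, 78, 95, 96}
dispatch next → 69; now {71, 78, 95, 96}
insert 70 → {70, 71, 78, 95, 96}
dispatch next → 70; now {71, 78, 95, 96}
insert 93 → {71, 78, 93, 95, 96}
dispatch next → 71; now {78, 93, 95, 96}
dispatch next → 78; now {93, 95, 96}
insert 56 → {56, 93, 95, 96}
dispatch next → 56; now {93, 95, 96}
insert 80 → {80, 93, 95, 96}
insert 91 → {80, 91, 93, 95, 96}
dispatch next → 80; now {91, 93, 95, 96}
dispatch next → 91; now {93, 95, 96}
insert 62 → {62, 93, 95, 96}
dispatch next → 62; now {93, 95, 96}
dispatch next → 93; now {95, 96}
dispatch next → 95; now {96}
dispatch next → 96; now {}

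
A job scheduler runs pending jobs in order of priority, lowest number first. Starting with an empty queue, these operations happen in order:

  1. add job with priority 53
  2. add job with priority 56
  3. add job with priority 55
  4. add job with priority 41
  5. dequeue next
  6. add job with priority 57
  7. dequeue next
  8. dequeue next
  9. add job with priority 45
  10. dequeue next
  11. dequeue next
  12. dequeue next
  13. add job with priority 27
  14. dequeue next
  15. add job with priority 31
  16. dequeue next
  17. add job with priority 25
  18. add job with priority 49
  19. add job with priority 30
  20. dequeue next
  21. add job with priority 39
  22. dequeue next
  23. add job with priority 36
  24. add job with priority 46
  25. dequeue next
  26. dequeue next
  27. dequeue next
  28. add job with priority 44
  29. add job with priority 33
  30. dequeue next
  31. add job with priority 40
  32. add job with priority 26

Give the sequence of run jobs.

insert 53 → {53}
insert 56 → {53, 56}
insert 55 → {53, 55, 56}
insert 41 → {41, 53, 55, 56}
dequeue next → 41; now {53, 55, 56}
insert 57 → {53, 55, 56, 57}
dequeue next → 53; now {55, 56, 57}
dequeue next → 55; now {56, 57}
insert 45 → {45, 56, 57}
dequeue next → 45; now {56, 57}
dequeue next → 56; now {57}
dequeue next → 57; now {}
insert 27 → {27}
dequeue next → 27; now {}
insert 31 → {31}
dequeue next → 31; now {}
insert 25 → {25}
insert 49 → {25, 49}
insert 30 → {25, 30, 49}
dequeue next → 25; now {30, 49}
insert 39 → {30, 39, 49}
dequeue next → 30; now {39, 49}
insert 36 → {36, 39, 49}
insert 46 → {36, 39, 46, 49}
dequeue next → 36; now {39, 46, 49}
dequeue next → 39; now {46, 49}
dequeue next → 46; now {49}
insert 44 → {44, 49}
insert 33 → {33, 44, 49}
dequeue next → 33; now {44, 49}
insert 40 → {40, 44, 49}
insert 26 → {26, 40, 44, 49}

41 → 53 → 55 → 45 → 56 → 57 → 27 → 31 → 25 → 30 → 36 → 39 → 46 → 33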